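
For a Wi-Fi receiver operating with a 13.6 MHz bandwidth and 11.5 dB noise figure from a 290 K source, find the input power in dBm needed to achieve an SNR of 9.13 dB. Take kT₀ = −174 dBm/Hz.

Sensitivity = −174 + 10 log₁₀(B) + NF + SNR_min
= −174 + 71.34 + 11.5 + 9.13
= −82.03 dBm → −82.0 dBm

−82.0 dBm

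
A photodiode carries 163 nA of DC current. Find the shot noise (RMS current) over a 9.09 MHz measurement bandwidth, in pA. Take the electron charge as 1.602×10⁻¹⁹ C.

I_n = √(2qI·B)
2qI·B = 2 × 1.602×10⁻¹⁹ × 1.63×10⁻⁷ × 9.09×10⁶ = 4.75×10⁻¹⁹ A²
I_n = √(4.75×10⁻¹⁹) = 6.89×10⁻¹⁰ A = 689 pA

689 pA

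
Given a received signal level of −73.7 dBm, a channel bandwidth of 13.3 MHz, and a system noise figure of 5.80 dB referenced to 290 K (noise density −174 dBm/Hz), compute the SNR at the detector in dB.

Noise floor: N = −174 + 10 log₁₀(B) + NF
10 log₁₀(1.33×10⁷) = 71.24 dB
N = −174 + 71.24 + 5.80 = −96.96 dBm
SNR = P_sig − N = −73.7 − (−96.96) = 23.26 dB → 23.3 dB

23.3 dB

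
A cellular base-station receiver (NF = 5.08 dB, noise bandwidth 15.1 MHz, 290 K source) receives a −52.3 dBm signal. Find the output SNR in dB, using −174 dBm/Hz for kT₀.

44.8 dB

Noise floor: N = −174 + 10 log₁₀(B) + NF
10 log₁₀(1.51×10⁷) = 71.79 dB
N = −174 + 71.79 + 5.08 = −97.13 dBm
SNR = P_sig − N = −52.3 − (−97.13) = 44.83 dB → 44.8 dB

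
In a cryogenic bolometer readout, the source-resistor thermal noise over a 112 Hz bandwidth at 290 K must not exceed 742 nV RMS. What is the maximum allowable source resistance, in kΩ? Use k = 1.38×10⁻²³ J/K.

307 kΩ

Johnson–Nyquist: V_n = √(4kTRB) ⇒ R = V_n² / (4kTB)
4kTB = 4 × 1.38×10⁻²³ × 290 × 1.12×10² = 1.79×10⁻¹⁸
R = (7.42×10⁻⁷)² / 1.79×10⁻¹⁸ = 3.07×10⁵ Ω = 307 kΩ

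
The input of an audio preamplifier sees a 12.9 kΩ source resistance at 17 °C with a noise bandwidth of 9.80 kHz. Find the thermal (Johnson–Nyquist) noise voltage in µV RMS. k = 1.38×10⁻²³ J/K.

1.42 µV

T = 17 °C + 273.15 = 290.15 K
V_n = √(4kTRB)
4kTRB = 4 × 1.38×10⁻²³ × 290.15 × 1.29×10⁴ × 9.80×10³ = 2.02×10⁻¹² V²
V_n = √(2.02×10⁻¹²) = 1.42×10⁻⁶ V = 1.42 µV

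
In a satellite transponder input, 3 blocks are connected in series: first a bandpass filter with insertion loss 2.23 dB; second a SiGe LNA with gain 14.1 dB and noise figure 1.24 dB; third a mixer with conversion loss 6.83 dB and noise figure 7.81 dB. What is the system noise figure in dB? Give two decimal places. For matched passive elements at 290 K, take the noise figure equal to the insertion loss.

Convert to linear (a loss of L dB is a gain of −L dB): F_i = 10^(NF_i/10), G_i = 10^(G_i,dB/10)
  Stage 1: F_1 = 10^(2.23/10) = 1.671, G_1 = 10^(−2.23/10) = 0.5984
  Stage 2: F_2 = 10^(1.24/10) = 1.330, G_2 = 10^(14.1/10) = 25.70
  Stage 3: F_3 = 10^(7.81/10) = 6.039, G_3 = 10^(−6.83/10) = 0.2075
Friis cascade:
  F = 1.671 + (1.330 − 1)/0.5984 + (6.039 − 1)/15.38 = 2.551
NF = 10 log₁₀(2.551) = 4.07 dB

4.07 dB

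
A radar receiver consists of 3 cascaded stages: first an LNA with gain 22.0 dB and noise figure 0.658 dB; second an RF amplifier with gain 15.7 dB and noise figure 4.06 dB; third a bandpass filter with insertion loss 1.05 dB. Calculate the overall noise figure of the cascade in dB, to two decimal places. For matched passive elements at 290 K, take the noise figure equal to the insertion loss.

0.69 dB

Convert to linear (a loss of L dB is a gain of −L dB): F_i = 10^(NF_i/10), G_i = 10^(G_i,dB/10)
  Stage 1: F_1 = 10^(0.658/10) = 1.164, G_1 = 10^(22.0/10) = 158.5
  Stage 2: F_2 = 10^(4.06/10) = 2.547, G_2 = 10^(15.7/10) = 37.15
  Stage 3: F_3 = 10^(1.05/10) = 1.274, G_3 = 10^(−1.05/10) = 0.7852
Friis cascade:
  F = 1.164 + (2.547 − 1)/158.5 + (1.274 − 1)/5888 = 1.173
NF = 10 log₁₀(1.173) = 0.69 dB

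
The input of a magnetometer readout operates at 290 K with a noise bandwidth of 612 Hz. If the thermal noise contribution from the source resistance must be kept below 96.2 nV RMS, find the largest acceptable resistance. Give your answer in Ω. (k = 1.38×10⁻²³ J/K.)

Johnson–Nyquist: V_n = √(4kTRB) ⇒ R = V_n² / (4kTB)
4kTB = 4 × 1.38×10⁻²³ × 290 × 6.12×10² = 9.80×10⁻¹⁸
R = (9.62×10⁻⁸)² / 9.80×10⁻¹⁸ = 9.45×10² Ω = 945 Ω

945 Ω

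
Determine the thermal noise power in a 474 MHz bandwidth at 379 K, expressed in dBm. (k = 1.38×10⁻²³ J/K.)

P_n = kTB = 1.38×10⁻²³ × 379 × 4.74×10⁸ = 2.48×10⁻¹² W
In dBm: 10 log₁₀(2.48×10⁻¹² / 10⁻³) = −86.1 dBm

−86.1 dBm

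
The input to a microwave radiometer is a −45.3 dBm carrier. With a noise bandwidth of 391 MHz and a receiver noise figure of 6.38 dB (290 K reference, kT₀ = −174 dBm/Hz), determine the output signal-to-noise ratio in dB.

36.4 dB

Noise floor: N = −174 + 10 log₁₀(B) + NF
10 log₁₀(3.91×10⁸) = 85.92 dB
N = −174 + 85.92 + 6.38 = −81.70 dBm
SNR = P_sig − N = −45.3 − (−81.70) = 36.40 dB → 36.4 dB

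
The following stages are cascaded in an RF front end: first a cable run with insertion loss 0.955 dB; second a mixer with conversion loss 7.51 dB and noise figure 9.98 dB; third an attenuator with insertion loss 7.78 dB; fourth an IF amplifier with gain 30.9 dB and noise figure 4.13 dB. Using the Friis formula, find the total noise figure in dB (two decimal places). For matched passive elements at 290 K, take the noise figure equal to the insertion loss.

Convert to linear (a loss of L dB is a gain of −L dB): F_i = 10^(NF_i/10), G_i = 10^(G_i,dB/10)
  Stage 1: F_1 = 10^(0.955/10) = 1.246, G_1 = 10^(−0.955/10) = 0.8026
  Stage 2: F_2 = 10^(9.98/10) = 9.954, G_2 = 10^(−7.51/10) = 0.1774
  Stage 3: F_3 = 10^(7.78/10) = 5.998, G_3 = 10^(−7.78/10) = 0.1667
  Stage 4: F_4 = 10^(4.13/10) = 2.588, G_4 = 10^(30.9/10) = 1230
Friis cascade:
  F = 1.246 + (9.954 − 1)/0.8026 + (5.998 − 1)/0.1424 + (2.588 − 1)/0.02374 = 114.4
NF = 10 log₁₀(114.4) = 20.58 dB

20.58 dB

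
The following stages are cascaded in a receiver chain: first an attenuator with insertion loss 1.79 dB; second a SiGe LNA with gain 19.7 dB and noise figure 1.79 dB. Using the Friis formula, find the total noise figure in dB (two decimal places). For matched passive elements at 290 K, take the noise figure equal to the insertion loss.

3.58 dB

Convert to linear (a loss of L dB is a gain of −L dB): F_i = 10^(NF_i/10), G_i = 10^(G_i,dB/10)
  Stage 1: F_1 = 10^(1.79/10) = 1.510, G_1 = 10^(−1.79/10) = 0.6622
  Stage 2: F_2 = 10^(1.79/10) = 1.510, G_2 = 10^(19.7/10) = 93.33
Friis cascade:
  F = 1.510 + (1.510 − 1)/0.6622 = 2.280
NF = 10 log₁₀(2.280) = 3.58 dB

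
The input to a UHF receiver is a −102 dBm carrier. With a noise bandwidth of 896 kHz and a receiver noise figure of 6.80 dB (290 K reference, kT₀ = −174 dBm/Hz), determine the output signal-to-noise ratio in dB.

5.7 dB

Noise floor: N = −174 + 10 log₁₀(B) + NF
10 log₁₀(8.96×10⁵) = 59.52 dB
N = −174 + 59.52 + 6.80 = −107.68 dBm
SNR = P_sig − N = −102 − (−107.68) = 5.68 dB → 5.7 dB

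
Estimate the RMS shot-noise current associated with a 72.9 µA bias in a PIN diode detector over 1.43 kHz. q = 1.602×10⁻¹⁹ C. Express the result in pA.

I_n = √(2qI·B)
2qI·B = 2 × 1.602×10⁻¹⁹ × 7.29×10⁻⁵ × 1.43×10³ = 3.34×10⁻²⁰ A²
I_n = √(3.34×10⁻²⁰) = 1.83×10⁻¹⁰ A = 183 pA

183 pA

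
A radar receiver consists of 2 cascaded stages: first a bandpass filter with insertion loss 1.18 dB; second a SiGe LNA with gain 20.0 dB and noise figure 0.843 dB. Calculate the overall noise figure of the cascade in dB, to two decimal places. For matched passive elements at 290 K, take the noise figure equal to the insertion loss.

Convert to linear (a loss of L dB is a gain of −L dB): F_i = 10^(NF_i/10), G_i = 10^(G_i,dB/10)
  Stage 1: F_1 = 10^(1.18/10) = 1.312, G_1 = 10^(−1.18/10) = 0.7621
  Stage 2: F_2 = 10^(0.843/10) = 1.214, G_2 = 10^(20.0/10) = 100.0
Friis cascade:
  F = 1.312 + (1.214 − 1)/0.7621 = 1.593
NF = 10 log₁₀(1.593) = 2.02 dB

2.02 dB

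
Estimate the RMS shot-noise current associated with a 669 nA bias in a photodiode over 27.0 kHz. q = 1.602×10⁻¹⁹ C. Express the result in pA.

76.1 pA

I_n = √(2qI·B)
2qI·B = 2 × 1.602×10⁻¹⁹ × 6.69×10⁻⁷ × 2.70×10⁴ = 5.79×10⁻²¹ A²
I_n = √(5.79×10⁻²¹) = 7.61×10⁻¹¹ A = 76.1 pA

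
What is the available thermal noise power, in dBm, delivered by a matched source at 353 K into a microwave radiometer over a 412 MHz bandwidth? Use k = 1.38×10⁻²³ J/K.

−87.0 dBm

P_n = kTB = 1.38×10⁻²³ × 353 × 4.12×10⁸ = 2.01×10⁻¹² W
In dBm: 10 log₁₀(2.01×10⁻¹² / 10⁻³) = −87.0 dBm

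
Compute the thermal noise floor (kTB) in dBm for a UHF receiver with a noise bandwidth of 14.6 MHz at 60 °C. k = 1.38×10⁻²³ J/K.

T = 60 °C + 273.15 = 333.15 K
P_n = kTB = 1.38×10⁻²³ × 333.15 × 1.46×10⁷ = 6.71×10⁻¹⁴ W
In dBm: 10 log₁₀(6.71×10⁻¹⁴ / 10⁻³) = −101.7 dBm

−101.7 dBm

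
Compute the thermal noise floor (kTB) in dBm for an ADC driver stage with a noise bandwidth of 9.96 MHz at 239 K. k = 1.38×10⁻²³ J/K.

−104.8 dBm

P_n = kTB = 1.38×10⁻²³ × 239 × 9.96×10⁶ = 3.29×10⁻¹⁴ W
In dBm: 10 log₁₀(3.29×10⁻¹⁴ / 10⁻³) = −104.8 dBm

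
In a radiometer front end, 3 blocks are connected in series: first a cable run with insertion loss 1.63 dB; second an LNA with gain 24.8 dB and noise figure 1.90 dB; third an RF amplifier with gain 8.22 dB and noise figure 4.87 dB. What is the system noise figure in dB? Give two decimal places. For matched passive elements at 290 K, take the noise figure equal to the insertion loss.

Convert to linear (a loss of L dB is a gain of −L dB): F_i = 10^(NF_i/10), G_i = 10^(G_i,dB/10)
  Stage 1: F_1 = 10^(1.63/10) = 1.455, G_1 = 10^(−1.63/10) = 0.6871
  Stage 2: F_2 = 10^(1.90/10) = 1.549, G_2 = 10^(24.8/10) = 302.0
  Stage 3: F_3 = 10^(4.87/10) = 3.069, G_3 = 10^(8.22/10) = 6.637
Friis cascade:
  F = 1.455 + (1.549 − 1)/0.6871 + (3.069 − 1)/207.5 = 2.264
NF = 10 log₁₀(2.264) = 3.55 dB

3.55 dB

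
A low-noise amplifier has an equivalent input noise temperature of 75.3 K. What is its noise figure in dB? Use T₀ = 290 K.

F = 1 + T_e/T₀ = 1 + 75.3/290 = 1.25966
NF = 10 log₁₀(1.25966) = 1.00 dB

1.00 dB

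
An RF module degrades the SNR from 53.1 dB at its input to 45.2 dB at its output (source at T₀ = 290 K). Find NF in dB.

7.9 dB

NF (dB) = SNR_in(dB) − SNR_out(dB) when the source is at T₀
NF = 53.1 − 45.2 = 7.9 dB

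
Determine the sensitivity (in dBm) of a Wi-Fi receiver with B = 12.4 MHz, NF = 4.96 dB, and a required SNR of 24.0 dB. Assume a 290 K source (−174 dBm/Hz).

Sensitivity = −174 + 10 log₁₀(B) + NF + SNR_min
= −174 + 70.93 + 4.96 + 24.0
= −74.11 dBm → −74.1 dBm

−74.1 dBm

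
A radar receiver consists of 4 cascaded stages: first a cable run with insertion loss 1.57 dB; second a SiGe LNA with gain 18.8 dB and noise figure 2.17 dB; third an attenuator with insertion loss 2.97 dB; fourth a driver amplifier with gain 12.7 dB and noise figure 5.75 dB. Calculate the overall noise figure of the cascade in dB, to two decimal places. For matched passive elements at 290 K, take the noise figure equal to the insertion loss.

3.96 dB

Convert to linear (a loss of L dB is a gain of −L dB): F_i = 10^(NF_i/10), G_i = 10^(G_i,dB/10)
  Stage 1: F_1 = 10^(1.57/10) = 1.435, G_1 = 10^(−1.57/10) = 0.6966
  Stage 2: F_2 = 10^(2.17/10) = 1.648, G_2 = 10^(18.8/10) = 75.86
  Stage 3: F_3 = 10^(2.97/10) = 1.982, G_3 = 10^(−2.97/10) = 0.5047
  Stage 4: F_4 = 10^(5.75/10) = 3.758, G_4 = 10^(12.7/10) = 18.62
Friis cascade:
  F = 1.435 + (1.648 − 1)/0.6966 + (1.982 − 1)/52.84 + (3.758 − 1)/26.67 = 2.488
NF = 10 log₁₀(2.488) = 3.96 dB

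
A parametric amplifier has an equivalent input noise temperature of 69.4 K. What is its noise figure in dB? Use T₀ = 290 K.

F = 1 + T_e/T₀ = 1 + 69.4/290 = 1.23931
NF = 10 log₁₀(1.23931) = 0.932 dB

0.932 dB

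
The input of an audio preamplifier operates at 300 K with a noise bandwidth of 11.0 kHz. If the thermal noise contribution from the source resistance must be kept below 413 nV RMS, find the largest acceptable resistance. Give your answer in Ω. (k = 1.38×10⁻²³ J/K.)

Johnson–Nyquist: V_n = √(4kTRB) ⇒ R = V_n² / (4kTB)
4kTB = 4 × 1.38×10⁻²³ × 300 × 1.10×10⁴ = 1.82×10⁻¹⁶
R = (4.13×10⁻⁷)² / 1.82×10⁻¹⁶ = 9.36×10² Ω = 936 Ω

936 Ω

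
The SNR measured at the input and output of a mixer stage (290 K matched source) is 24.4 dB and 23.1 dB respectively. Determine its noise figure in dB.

1.3 dB

NF (dB) = SNR_in(dB) − SNR_out(dB) when the source is at T₀
NF = 24.4 − 23.1 = 1.3 dB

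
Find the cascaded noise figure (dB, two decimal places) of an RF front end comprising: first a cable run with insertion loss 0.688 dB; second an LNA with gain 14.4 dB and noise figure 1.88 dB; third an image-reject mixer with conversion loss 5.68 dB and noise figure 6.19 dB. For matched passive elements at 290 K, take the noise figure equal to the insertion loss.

2.88 dB

Convert to linear (a loss of L dB is a gain of −L dB): F_i = 10^(NF_i/10), G_i = 10^(G_i,dB/10)
  Stage 1: F_1 = 10^(0.688/10) = 1.172, G_1 = 10^(−0.688/10) = 0.8535
  Stage 2: F_2 = 10^(1.88/10) = 1.542, G_2 = 10^(14.4/10) = 27.54
  Stage 3: F_3 = 10^(6.19/10) = 4.159, G_3 = 10^(−5.68/10) = 0.2704
Friis cascade:
  F = 1.172 + (1.542 − 1)/0.8535 + (4.159 − 1)/23.51 = 1.941
NF = 10 log₁₀(1.941) = 2.88 dB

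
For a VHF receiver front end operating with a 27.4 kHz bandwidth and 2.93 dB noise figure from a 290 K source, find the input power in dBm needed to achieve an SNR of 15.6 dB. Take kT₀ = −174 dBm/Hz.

Sensitivity = −174 + 10 log₁₀(B) + NF + SNR_min
= −174 + 44.38 + 2.93 + 15.6
= −111.09 dBm → −111.1 dBm

−111.1 dBm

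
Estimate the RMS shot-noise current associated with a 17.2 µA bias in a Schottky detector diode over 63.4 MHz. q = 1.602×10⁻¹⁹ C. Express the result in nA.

18.7 nA

I_n = √(2qI·B)
2qI·B = 2 × 1.602×10⁻¹⁹ × 1.72×10⁻⁵ × 6.34×10⁷ = 3.49×10⁻¹⁶ A²
I_n = √(3.49×10⁻¹⁶) = 1.87×10⁻⁸ A = 18.7 nA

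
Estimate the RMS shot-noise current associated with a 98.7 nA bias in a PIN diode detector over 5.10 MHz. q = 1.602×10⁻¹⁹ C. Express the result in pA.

I_n = √(2qI·B)
2qI·B = 2 × 1.602×10⁻¹⁹ × 9.87×10⁻⁸ × 5.10×10⁶ = 1.61×10⁻¹⁹ A²
I_n = √(1.61×10⁻¹⁹) = 4.02×10⁻¹⁰ A = 402 pA

402 pA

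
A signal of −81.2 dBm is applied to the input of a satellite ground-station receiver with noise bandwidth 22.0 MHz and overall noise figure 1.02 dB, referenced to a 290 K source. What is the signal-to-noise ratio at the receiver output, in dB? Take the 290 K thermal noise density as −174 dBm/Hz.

18.4 dB

Noise floor: N = −174 + 10 log₁₀(B) + NF
10 log₁₀(2.20×10⁷) = 73.42 dB
N = −174 + 73.42 + 1.02 = −99.56 dBm
SNR = P_sig − N = −81.2 − (−99.56) = 18.36 dB → 18.4 dB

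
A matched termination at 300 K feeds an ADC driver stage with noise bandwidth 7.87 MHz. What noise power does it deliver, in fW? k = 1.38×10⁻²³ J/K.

P_n = kTB = 1.38×10⁻²³ × 300 × 7.87×10⁶ = 3.26×10⁻¹⁴ W = 32.6 fW

32.6 fW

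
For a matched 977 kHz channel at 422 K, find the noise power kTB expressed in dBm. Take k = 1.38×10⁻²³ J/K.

−112.4 dBm

P_n = kTB = 1.38×10⁻²³ × 422 × 9.77×10⁵ = 5.69×10⁻¹⁵ W
In dBm: 10 log₁₀(5.69×10⁻¹⁵ / 10⁻³) = −112.4 dBm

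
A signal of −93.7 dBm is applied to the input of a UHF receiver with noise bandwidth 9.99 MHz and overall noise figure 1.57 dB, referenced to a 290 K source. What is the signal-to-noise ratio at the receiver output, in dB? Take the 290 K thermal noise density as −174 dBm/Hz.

8.7 dB

Noise floor: N = −174 + 10 log₁₀(B) + NF
10 log₁₀(9.99×10⁶) = 70 dB
N = −174 + 70 + 1.57 = −102.43 dBm
SNR = P_sig − N = −93.7 − (−102.43) = 8.73 dB → 8.7 dB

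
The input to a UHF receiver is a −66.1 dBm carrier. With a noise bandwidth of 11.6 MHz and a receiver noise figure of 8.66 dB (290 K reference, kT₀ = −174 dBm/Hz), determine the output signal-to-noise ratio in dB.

Noise floor: N = −174 + 10 log₁₀(B) + NF
10 log₁₀(1.16×10⁷) = 70.64 dB
N = −174 + 70.64 + 8.66 = −94.70 dBm
SNR = P_sig − N = −66.1 − (−94.70) = 28.60 dB → 28.6 dB

28.6 dB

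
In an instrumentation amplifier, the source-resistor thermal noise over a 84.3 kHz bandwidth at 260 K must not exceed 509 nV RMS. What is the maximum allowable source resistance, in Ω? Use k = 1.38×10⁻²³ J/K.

Johnson–Nyquist: V_n = √(4kTRB) ⇒ R = V_n² / (4kTB)
4kTB = 4 × 1.38×10⁻²³ × 260 × 8.43×10⁴ = 1.21×10⁻¹⁵
R = (5.09×10⁻⁷)² / 1.21×10⁻¹⁵ = 2.14×10² Ω = 214 Ω

214 Ω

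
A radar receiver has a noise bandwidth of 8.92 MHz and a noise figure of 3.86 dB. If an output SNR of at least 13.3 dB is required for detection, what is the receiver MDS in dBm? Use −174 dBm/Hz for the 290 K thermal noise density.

Sensitivity = −174 + 10 log₁₀(B) + NF + SNR_min
= −174 + 69.5 + 3.86 + 13.3
= −87.34 dBm → −87.3 dBm

−87.3 dBm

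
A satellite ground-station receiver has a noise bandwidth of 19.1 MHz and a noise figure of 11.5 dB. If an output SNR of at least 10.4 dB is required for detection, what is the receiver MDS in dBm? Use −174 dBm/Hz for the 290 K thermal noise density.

Sensitivity = −174 + 10 log₁₀(B) + NF + SNR_min
= −174 + 72.81 + 11.5 + 10.4
= −79.29 dBm → −79.3 dBm

−79.3 dBm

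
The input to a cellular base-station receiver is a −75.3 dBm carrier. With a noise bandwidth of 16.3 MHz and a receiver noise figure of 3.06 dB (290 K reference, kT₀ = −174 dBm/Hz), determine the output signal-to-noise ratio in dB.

23.5 dB

Noise floor: N = −174 + 10 log₁₀(B) + NF
10 log₁₀(1.63×10⁷) = 72.12 dB
N = −174 + 72.12 + 3.06 = −98.82 dBm
SNR = P_sig − N = −75.3 − (−98.82) = 23.52 dB → 23.5 dB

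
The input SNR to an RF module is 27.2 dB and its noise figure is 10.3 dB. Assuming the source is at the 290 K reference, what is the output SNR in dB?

By definition F = SNR_in/SNR_out, so in dB: SNR_out = SNR_in − NF
SNR_out = 27.2 − 10.3 = 16.9 dB

16.9 dB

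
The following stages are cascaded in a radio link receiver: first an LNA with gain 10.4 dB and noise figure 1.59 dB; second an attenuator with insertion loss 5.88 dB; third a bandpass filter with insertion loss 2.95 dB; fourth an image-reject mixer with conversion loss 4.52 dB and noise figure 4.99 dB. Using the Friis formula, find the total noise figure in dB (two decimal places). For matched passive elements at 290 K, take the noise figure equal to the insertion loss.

Convert to linear (a loss of L dB is a gain of −L dB): F_i = 10^(NF_i/10), G_i = 10^(G_i,dB/10)
  Stage 1: F_1 = 10^(1.59/10) = 1.442, G_1 = 10^(10.4/10) = 10.96
  Stage 2: F_2 = 10^(5.88/10) = 3.873, G_2 = 10^(−5.88/10) = 0.2582
  Stage 3: F_3 = 10^(2.95/10) = 1.972, G_3 = 10^(−2.95/10) = 0.5070
  Stage 4: F_4 = 10^(4.99/10) = 3.155, G_4 = 10^(−4.52/10) = 0.3532
Friis cascade:
  F = 1.442 + (3.873 − 1)/10.96 + (1.972 − 1)/2.831 + (3.155 − 1)/1.435 = 3.549
NF = 10 log₁₀(3.549) = 5.50 dB

5.50 dB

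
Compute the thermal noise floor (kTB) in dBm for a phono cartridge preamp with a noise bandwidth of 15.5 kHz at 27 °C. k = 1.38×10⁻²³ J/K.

T = 27 °C + 273.15 = 300.15 K
P_n = kTB = 1.38×10⁻²³ × 300.15 × 1.55×10⁴ = 6.42×10⁻¹⁷ W
In dBm: 10 log₁₀(6.42×10⁻¹⁷ / 10⁻³) = −131.9 dBm

−131.9 dBm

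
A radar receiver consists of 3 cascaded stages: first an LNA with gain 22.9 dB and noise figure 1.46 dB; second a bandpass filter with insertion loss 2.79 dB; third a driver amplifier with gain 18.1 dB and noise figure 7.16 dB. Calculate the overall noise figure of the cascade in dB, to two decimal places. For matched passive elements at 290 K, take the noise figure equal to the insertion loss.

1.60 dB

Convert to linear (a loss of L dB is a gain of −L dB): F_i = 10^(NF_i/10), G_i = 10^(G_i,dB/10)
  Stage 1: F_1 = 10^(1.46/10) = 1.400, G_1 = 10^(22.9/10) = 195.0
  Stage 2: F_2 = 10^(2.79/10) = 1.901, G_2 = 10^(−2.79/10) = 0.5260
  Stage 3: F_3 = 10^(7.16/10) = 5.200, G_3 = 10^(18.1/10) = 64.57
Friis cascade:
  F = 1.400 + (1.901 − 1)/195.0 + (5.200 − 1)/102.6 = 1.445
NF = 10 log₁₀(1.445) = 1.60 dB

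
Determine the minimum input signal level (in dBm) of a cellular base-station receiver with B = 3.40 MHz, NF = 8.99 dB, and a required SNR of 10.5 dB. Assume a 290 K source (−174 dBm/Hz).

Sensitivity = −174 + 10 log₁₀(B) + NF + SNR_min
= −174 + 65.31 + 8.99 + 10.5
= −89.20 dBm → −89.2 dBm

−89.2 dBm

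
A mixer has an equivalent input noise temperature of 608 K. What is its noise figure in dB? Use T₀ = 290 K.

4.91 dB

F = 1 + T_e/T₀ = 1 + 608/290 = 3.09655
NF = 10 log₁₀(3.09655) = 4.91 dB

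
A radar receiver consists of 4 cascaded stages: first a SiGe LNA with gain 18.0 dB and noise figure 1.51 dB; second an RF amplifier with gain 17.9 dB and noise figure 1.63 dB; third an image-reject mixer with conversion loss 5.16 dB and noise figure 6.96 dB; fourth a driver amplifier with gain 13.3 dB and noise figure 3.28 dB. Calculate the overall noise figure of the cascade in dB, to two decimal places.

Convert to linear (a loss of L dB is a gain of −L dB): F_i = 10^(NF_i/10), G_i = 10^(G_i,dB/10)
  Stage 1: F_1 = 10^(1.51/10) = 1.416, G_1 = 10^(18.0/10) = 63.10
  Stage 2: F_2 = 10^(1.63/10) = 1.455, G_2 = 10^(17.9/10) = 61.66
  Stage 3: F_3 = 10^(6.96/10) = 4.966, G_3 = 10^(−5.16/10) = 0.3048
  Stage 4: F_4 = 10^(3.28/10) = 2.128, G_4 = 10^(13.3/10) = 21.38
Friis cascade:
  F = 1.416 + (1.455 − 1)/63.10 + (4.966 − 1)/3890 + (2.128 − 1)/1186 = 1.425
NF = 10 log₁₀(1.425) = 1.54 dB

1.54 dB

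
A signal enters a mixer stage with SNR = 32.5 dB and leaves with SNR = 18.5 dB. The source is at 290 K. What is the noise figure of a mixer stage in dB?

14.0 dB

NF (dB) = SNR_in(dB) − SNR_out(dB) when the source is at T₀
NF = 32.5 − 18.5 = 14.0 dB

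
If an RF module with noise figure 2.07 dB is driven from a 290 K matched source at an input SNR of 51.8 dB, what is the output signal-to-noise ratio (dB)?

By definition F = SNR_in/SNR_out, so in dB: SNR_out = SNR_in − NF
SNR_out = 51.8 − 2.07 = 49.73 dB

49.73 dB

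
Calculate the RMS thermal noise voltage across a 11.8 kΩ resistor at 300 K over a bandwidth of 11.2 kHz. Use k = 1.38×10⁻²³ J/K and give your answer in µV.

V_n = √(4kTRB)
4kTRB = 4 × 1.38×10⁻²³ × 300 × 1.18×10⁴ × 1.12×10⁴ = 2.19×10⁻¹² V²
V_n = √(2.19×10⁻¹²) = 1.48×10⁻⁶ V = 1.48 µV

1.48 µV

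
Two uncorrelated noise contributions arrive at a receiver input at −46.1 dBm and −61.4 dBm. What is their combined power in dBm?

−46.0 dBm

Convert to linear, add, convert back:
P₁ = 2.45×10⁻⁸ W, P₂ = 7.24×10⁻¹⁰ W
P_tot = 2.53×10⁻⁸ W → 10 log₁₀(P_tot / 10⁻³) = −46.0 dBm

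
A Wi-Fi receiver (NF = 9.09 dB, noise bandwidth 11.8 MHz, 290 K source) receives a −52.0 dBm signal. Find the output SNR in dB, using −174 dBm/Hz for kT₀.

42.2 dB

Noise floor: N = −174 + 10 log₁₀(B) + NF
10 log₁₀(1.18×10⁷) = 70.72 dB
N = −174 + 70.72 + 9.09 = −94.19 dBm
SNR = P_sig − N = −52.0 − (−94.19) = 42.19 dB → 42.2 dB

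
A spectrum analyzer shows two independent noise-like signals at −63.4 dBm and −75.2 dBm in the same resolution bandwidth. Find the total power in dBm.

Convert to linear, add, convert back:
P₁ = 4.57×10⁻¹⁰ W, P₂ = 3.02×10⁻¹¹ W
P_tot = 4.87×10⁻¹⁰ W → 10 log₁₀(P_tot / 10⁻³) = −63.1 dBm

−63.1 dBm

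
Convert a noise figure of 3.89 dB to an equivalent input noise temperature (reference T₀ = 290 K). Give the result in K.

F = 10^(3.89/10) = 2.44906
T_e = (F − 1)·T₀ = (2.44906 − 1) × 290 = 420 K

420 K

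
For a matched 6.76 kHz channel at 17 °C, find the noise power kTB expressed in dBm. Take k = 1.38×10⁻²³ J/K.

T = 17 °C + 273.15 = 290.15 K
P_n = kTB = 1.38×10⁻²³ × 290.15 × 6.76×10³ = 2.71×10⁻¹⁷ W
In dBm: 10 log₁₀(2.71×10⁻¹⁷ / 10⁻³) = −135.7 dBm

−135.7 dBm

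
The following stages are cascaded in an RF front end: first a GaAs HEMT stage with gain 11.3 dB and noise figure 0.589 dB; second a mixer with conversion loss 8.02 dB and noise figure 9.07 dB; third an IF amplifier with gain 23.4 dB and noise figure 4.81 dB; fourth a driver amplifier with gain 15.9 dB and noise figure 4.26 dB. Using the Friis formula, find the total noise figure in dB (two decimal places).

4.19 dB

Convert to linear (a loss of L dB is a gain of −L dB): F_i = 10^(NF_i/10), G_i = 10^(G_i,dB/10)
  Stage 1: F_1 = 10^(0.589/10) = 1.145, G_1 = 10^(11.3/10) = 13.49
  Stage 2: F_2 = 10^(9.07/10) = 8.072, G_2 = 10^(−8.02/10) = 0.1578
  Stage 3: F_3 = 10^(4.81/10) = 3.027, G_3 = 10^(23.4/10) = 218.8
  Stage 4: F_4 = 10^(4.26/10) = 2.667, G_4 = 10^(15.9/10) = 38.90
Friis cascade:
  F = 1.145 + (8.072 − 1)/13.49 + (3.027 − 1)/2.128 + (2.667 − 1)/465.6 = 2.626
NF = 10 log₁₀(2.626) = 4.19 dB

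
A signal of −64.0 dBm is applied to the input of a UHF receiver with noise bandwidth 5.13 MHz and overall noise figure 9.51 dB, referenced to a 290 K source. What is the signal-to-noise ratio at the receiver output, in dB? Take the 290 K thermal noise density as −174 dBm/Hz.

33.4 dB

Noise floor: N = −174 + 10 log₁₀(B) + NF
10 log₁₀(5.13×10⁶) = 67.1 dB
N = −174 + 67.1 + 9.51 = −97.39 dBm
SNR = P_sig − N = −64.0 − (−97.39) = 33.39 dB → 33.4 dB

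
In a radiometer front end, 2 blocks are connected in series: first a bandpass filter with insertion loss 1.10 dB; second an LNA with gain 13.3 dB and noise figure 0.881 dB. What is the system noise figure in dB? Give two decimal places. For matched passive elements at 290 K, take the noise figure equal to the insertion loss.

Convert to linear (a loss of L dB is a gain of −L dB): F_i = 10^(NF_i/10), G_i = 10^(G_i,dB/10)
  Stage 1: F_1 = 10^(1.10/10) = 1.288, G_1 = 10^(−1.10/10) = 0.7762
  Stage 2: F_2 = 10^(0.881/10) = 1.225, G_2 = 10^(13.3/10) = 21.38
Friis cascade:
  F = 1.288 + (1.225 − 1)/0.7762 = 1.578
NF = 10 log₁₀(1.578) = 1.98 dB

1.98 dB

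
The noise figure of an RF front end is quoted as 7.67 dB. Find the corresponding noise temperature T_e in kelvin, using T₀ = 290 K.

F = 10^(7.67/10) = 5.8479
T_e = (F − 1)·T₀ = (5.8479 − 1) × 290 = 1406 K

1406 K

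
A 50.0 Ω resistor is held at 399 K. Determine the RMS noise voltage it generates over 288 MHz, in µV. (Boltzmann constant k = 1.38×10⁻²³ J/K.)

V_n = √(4kTRB)
4kTRB = 4 × 1.38×10⁻²³ × 399 × 5.00×10¹ × 2.88×10⁸ = 3.17×10⁻¹⁰ V²
V_n = √(3.17×10⁻¹⁰) = 1.78×10⁻⁵ V = 17.8 µV

17.8 µV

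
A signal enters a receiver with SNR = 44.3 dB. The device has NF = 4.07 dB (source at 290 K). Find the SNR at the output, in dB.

40.23 dB

By definition F = SNR_in/SNR_out, so in dB: SNR_out = SNR_in − NF
SNR_out = 44.3 − 4.07 = 40.23 dB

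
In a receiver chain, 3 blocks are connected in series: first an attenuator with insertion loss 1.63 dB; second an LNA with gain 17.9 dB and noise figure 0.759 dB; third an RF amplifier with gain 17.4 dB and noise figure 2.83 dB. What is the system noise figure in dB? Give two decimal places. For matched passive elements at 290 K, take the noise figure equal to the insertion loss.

Convert to linear (a loss of L dB is a gain of −L dB): F_i = 10^(NF_i/10), G_i = 10^(G_i,dB/10)
  Stage 1: F_1 = 10^(1.63/10) = 1.455, G_1 = 10^(−1.63/10) = 0.6871
  Stage 2: F_2 = 10^(0.759/10) = 1.191, G_2 = 10^(17.9/10) = 61.66
  Stage 3: F_3 = 10^(2.83/10) = 1.919, G_3 = 10^(17.4/10) = 54.95
Friis cascade:
  F = 1.455 + (1.191 − 1)/0.6871 + (1.919 − 1)/42.36 = 1.755
NF = 10 log₁₀(1.755) = 2.44 dB

2.44 dB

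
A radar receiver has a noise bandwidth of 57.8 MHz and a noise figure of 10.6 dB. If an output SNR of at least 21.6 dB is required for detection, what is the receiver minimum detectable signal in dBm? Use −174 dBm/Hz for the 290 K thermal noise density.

Sensitivity = −174 + 10 log₁₀(B) + NF + SNR_min
= −174 + 77.62 + 10.6 + 21.6
= −64.18 dBm → −64.2 dBm

−64.2 dBm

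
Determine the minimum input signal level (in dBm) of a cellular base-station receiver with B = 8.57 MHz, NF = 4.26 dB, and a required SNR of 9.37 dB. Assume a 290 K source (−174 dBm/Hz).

−91.0 dBm

Sensitivity = −174 + 10 log₁₀(B) + NF + SNR_min
= −174 + 69.33 + 4.26 + 9.37
= −91.04 dBm → −91.0 dBm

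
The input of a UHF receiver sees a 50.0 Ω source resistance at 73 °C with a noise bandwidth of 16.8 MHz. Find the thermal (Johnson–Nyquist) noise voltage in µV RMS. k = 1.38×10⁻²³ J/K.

4.01 µV

T = 73 °C + 273.15 = 346.15 K
V_n = √(4kTRB)
4kTRB = 4 × 1.38×10⁻²³ × 346.15 × 5.00×10¹ × 1.68×10⁷ = 1.61×10⁻¹¹ V²
V_n = √(1.61×10⁻¹¹) = 4.01×10⁻⁶ V = 4.01 µV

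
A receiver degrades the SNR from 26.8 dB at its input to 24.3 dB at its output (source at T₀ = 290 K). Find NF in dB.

2.5 dB

NF (dB) = SNR_in(dB) − SNR_out(dB) when the source is at T₀
NF = 26.8 − 24.3 = 2.5 dB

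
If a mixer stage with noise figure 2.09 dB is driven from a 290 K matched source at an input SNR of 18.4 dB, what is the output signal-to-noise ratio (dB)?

By definition F = SNR_in/SNR_out, so in dB: SNR_out = SNR_in − NF
SNR_out = 18.4 − 2.09 = 16.31 dB

16.31 dB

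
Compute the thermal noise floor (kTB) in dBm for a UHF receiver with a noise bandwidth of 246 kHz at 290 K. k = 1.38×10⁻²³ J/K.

−120.1 dBm

P_n = kTB = 1.38×10⁻²³ × 290 × 2.46×10⁵ = 9.84×10⁻¹⁶ W
In dBm: 10 log₁₀(9.84×10⁻¹⁶ / 10⁻³) = −120.1 dBm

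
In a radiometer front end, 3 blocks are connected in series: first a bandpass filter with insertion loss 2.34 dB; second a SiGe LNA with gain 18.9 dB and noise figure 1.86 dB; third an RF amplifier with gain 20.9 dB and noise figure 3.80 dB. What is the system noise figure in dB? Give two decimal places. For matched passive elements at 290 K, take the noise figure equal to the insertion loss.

4.25 dB

Convert to linear (a loss of L dB is a gain of −L dB): F_i = 10^(NF_i/10), G_i = 10^(G_i,dB/10)
  Stage 1: F_1 = 10^(2.34/10) = 1.714, G_1 = 10^(−2.34/10) = 0.5834
  Stage 2: F_2 = 10^(1.86/10) = 1.535, G_2 = 10^(18.9/10) = 77.62
  Stage 3: F_3 = 10^(3.80/10) = 2.399, G_3 = 10^(20.9/10) = 123.0
Friis cascade:
  F = 1.714 + (1.535 − 1)/0.5834 + (2.399 − 1)/45.29 = 2.661
NF = 10 log₁₀(2.661) = 4.25 dB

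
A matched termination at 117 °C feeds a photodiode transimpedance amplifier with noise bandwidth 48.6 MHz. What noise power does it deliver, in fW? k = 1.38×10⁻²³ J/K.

262 fW

T = 117 °C + 273.15 = 390.15 K
P_n = kTB = 1.38×10⁻²³ × 390.15 × 4.86×10⁷ = 2.62×10⁻¹³ W = 262 fW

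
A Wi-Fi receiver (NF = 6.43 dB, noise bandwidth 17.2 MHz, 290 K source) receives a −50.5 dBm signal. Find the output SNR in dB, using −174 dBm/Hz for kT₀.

44.7 dB

Noise floor: N = −174 + 10 log₁₀(B) + NF
10 log₁₀(1.72×10⁷) = 72.36 dB
N = −174 + 72.36 + 6.43 = −95.21 dBm
SNR = P_sig − N = −50.5 − (−95.21) = 44.71 dB → 44.7 dB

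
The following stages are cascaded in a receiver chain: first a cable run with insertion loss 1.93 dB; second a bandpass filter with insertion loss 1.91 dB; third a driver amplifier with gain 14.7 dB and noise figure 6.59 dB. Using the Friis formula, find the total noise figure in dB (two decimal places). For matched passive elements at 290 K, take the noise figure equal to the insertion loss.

Convert to linear (a loss of L dB is a gain of −L dB): F_i = 10^(NF_i/10), G_i = 10^(G_i,dB/10)
  Stage 1: F_1 = 10^(1.93/10) = 1.560, G_1 = 10^(−1.93/10) = 0.6412
  Stage 2: F_2 = 10^(1.91/10) = 1.552, G_2 = 10^(−1.91/10) = 0.6442
  Stage 3: F_3 = 10^(6.59/10) = 4.560, G_3 = 10^(14.7/10) = 29.51
Friis cascade:
  F = 1.560 + (1.552 − 1)/0.6412 + (4.560 − 1)/0.4130 = 11.04
NF = 10 log₁₀(11.04) = 10.43 dB

10.43 dB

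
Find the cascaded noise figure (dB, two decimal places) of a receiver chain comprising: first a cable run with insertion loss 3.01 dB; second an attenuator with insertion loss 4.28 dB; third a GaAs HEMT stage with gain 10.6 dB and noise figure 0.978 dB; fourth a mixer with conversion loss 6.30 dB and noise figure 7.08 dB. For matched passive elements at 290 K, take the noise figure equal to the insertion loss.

9.36 dB

Convert to linear (a loss of L dB is a gain of −L dB): F_i = 10^(NF_i/10), G_i = 10^(G_i,dB/10)
  Stage 1: F_1 = 10^(3.01/10) = 2.000, G_1 = 10^(−3.01/10) = 0.5000
  Stage 2: F_2 = 10^(4.28/10) = 2.679, G_2 = 10^(−4.28/10) = 0.3733
  Stage 3: F_3 = 10^(0.978/10) = 1.253, G_3 = 10^(10.6/10) = 11.48
  Stage 4: F_4 = 10^(7.08/10) = 5.105, G_4 = 10^(−6.30/10) = 0.2344
Friis cascade:
  F = 2.000 + (2.679 − 1)/0.5000 + (1.253 − 1)/0.1866 + (5.105 − 1)/2.143 = 8.627
NF = 10 log₁₀(8.627) = 9.36 dB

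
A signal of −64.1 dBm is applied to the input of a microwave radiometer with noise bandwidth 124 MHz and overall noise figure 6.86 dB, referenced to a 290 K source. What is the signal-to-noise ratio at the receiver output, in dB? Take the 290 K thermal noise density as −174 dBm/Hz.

Noise floor: N = −174 + 10 log₁₀(B) + NF
10 log₁₀(1.24×10⁸) = 80.93 dB
N = −174 + 80.93 + 6.86 = −86.21 dBm
SNR = P_sig − N = −64.1 − (−86.21) = 22.11 dB → 22.1 dB

22.1 dB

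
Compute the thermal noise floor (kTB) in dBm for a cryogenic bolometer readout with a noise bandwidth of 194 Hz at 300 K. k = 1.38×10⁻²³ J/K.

−151.0 dBm

P_n = kTB = 1.38×10⁻²³ × 300 × 1.94×10² = 8.03×10⁻¹⁹ W
In dBm: 10 log₁₀(8.03×10⁻¹⁹ / 10⁻³) = −151.0 dBm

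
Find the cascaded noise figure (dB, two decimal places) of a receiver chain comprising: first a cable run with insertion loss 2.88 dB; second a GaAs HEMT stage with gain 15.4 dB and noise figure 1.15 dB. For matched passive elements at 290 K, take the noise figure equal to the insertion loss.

Convert to linear (a loss of L dB is a gain of −L dB): F_i = 10^(NF_i/10), G_i = 10^(G_i,dB/10)
  Stage 1: F_1 = 10^(2.88/10) = 1.941, G_1 = 10^(−2.88/10) = 0.5152
  Stage 2: F_2 = 10^(1.15/10) = 1.303, G_2 = 10^(15.4/10) = 34.67
Friis cascade:
  F = 1.941 + (1.303 − 1)/0.5152 = 2.529
NF = 10 log₁₀(2.529) = 4.03 dB

4.03 dB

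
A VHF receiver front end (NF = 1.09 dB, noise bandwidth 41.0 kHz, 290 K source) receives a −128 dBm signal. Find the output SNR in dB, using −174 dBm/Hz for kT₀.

−1.2 dB

Noise floor: N = −174 + 10 log₁₀(B) + NF
10 log₁₀(4.10×10⁴) = 46.13 dB
N = −174 + 46.13 + 1.09 = −126.78 dBm
SNR = P_sig − N = −128 − (−126.78) = −1.22 dB → −1.2 dB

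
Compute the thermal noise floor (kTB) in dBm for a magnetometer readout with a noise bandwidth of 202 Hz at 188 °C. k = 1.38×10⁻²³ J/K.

T = 188 °C + 273.15 = 461.15 K
P_n = kTB = 1.38×10⁻²³ × 461.15 × 2.02×10² = 1.29×10⁻¹⁸ W
In dBm: 10 log₁₀(1.29×10⁻¹⁸ / 10⁻³) = −148.9 dBm

−148.9 dBm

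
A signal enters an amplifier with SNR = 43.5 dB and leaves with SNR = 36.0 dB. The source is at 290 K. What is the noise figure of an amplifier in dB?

NF (dB) = SNR_in(dB) − SNR_out(dB) when the source is at T₀
NF = 43.5 − 36.0 = 7.5 dB

7.5 dB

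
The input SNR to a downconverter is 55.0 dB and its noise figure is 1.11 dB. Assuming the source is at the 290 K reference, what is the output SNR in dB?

53.89 dB

By definition F = SNR_in/SNR_out, so in dB: SNR_out = SNR_in − NF
SNR_out = 55.0 − 1.11 = 53.89 dB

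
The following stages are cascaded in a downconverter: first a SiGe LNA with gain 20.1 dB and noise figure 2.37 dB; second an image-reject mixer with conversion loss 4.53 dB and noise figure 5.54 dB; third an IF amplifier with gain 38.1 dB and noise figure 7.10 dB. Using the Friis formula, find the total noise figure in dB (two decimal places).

2.71 dB

Convert to linear (a loss of L dB is a gain of −L dB): F_i = 10^(NF_i/10), G_i = 10^(G_i,dB/10)
  Stage 1: F_1 = 10^(2.37/10) = 1.726, G_1 = 10^(20.1/10) = 102.3
  Stage 2: F_2 = 10^(5.54/10) = 3.581, G_2 = 10^(−4.53/10) = 0.3524
  Stage 3: F_3 = 10^(7.10/10) = 5.129, G_3 = 10^(38.1/10) = 6457
Friis cascade:
  F = 1.726 + (3.581 − 1)/102.3 + (5.129 − 1)/36.06 = 1.866
NF = 10 log₁₀(1.866) = 2.71 dB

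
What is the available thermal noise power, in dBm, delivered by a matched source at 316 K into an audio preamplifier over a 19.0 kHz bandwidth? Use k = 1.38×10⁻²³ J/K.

P_n = kTB = 1.38×10⁻²³ × 316 × 1.90×10⁴ = 8.29×10⁻¹⁷ W
In dBm: 10 log₁₀(8.29×10⁻¹⁷ / 10⁻³) = −130.8 dBm

−130.8 dBm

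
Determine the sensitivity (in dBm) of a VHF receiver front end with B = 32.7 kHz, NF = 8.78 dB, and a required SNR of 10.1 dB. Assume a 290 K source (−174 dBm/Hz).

−110.0 dBm

Sensitivity = −174 + 10 log₁₀(B) + NF + SNR_min
= −174 + 45.15 + 8.78 + 10.1
= −109.97 dBm → −110.0 dBm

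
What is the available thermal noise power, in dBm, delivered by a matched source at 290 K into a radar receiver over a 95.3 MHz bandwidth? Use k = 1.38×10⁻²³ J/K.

P_n = kTB = 1.38×10⁻²³ × 290 × 9.53×10⁷ = 3.81×10⁻¹³ W
In dBm: 10 log₁₀(3.81×10⁻¹³ / 10⁻³) = −94.2 dBm

−94.2 dBm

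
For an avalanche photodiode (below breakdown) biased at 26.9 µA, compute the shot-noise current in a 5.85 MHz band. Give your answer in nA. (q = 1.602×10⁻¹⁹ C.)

7.10 nA

I_n = √(2qI·B)
2qI·B = 2 × 1.602×10⁻¹⁹ × 2.69×10⁻⁵ × 5.85×10⁶ = 5.04×10⁻¹⁷ A²
I_n = √(5.04×10⁻¹⁷) = 7.10×10⁻⁹ A = 7.10 nA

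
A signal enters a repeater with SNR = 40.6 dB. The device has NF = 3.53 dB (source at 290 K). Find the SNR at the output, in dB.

37.07 dB

By definition F = SNR_in/SNR_out, so in dB: SNR_out = SNR_in − NF
SNR_out = 40.6 − 3.53 = 37.07 dB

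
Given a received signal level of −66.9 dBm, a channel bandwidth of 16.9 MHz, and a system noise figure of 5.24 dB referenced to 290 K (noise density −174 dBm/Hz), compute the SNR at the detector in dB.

29.6 dB

Noise floor: N = −174 + 10 log₁₀(B) + NF
10 log₁₀(1.69×10⁷) = 72.28 dB
N = −174 + 72.28 + 5.24 = −96.48 dBm
SNR = P_sig − N = −66.9 − (−96.48) = 29.58 dB → 29.6 dB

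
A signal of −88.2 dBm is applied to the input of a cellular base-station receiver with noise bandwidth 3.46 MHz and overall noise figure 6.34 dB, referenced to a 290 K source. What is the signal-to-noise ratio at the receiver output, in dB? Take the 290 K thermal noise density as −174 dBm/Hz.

14.1 dB

Noise floor: N = −174 + 10 log₁₀(B) + NF
10 log₁₀(3.46×10⁶) = 65.39 dB
N = −174 + 65.39 + 6.34 = −102.27 dBm
SNR = P_sig − N = −88.2 − (−102.27) = 14.07 dB → 14.1 dB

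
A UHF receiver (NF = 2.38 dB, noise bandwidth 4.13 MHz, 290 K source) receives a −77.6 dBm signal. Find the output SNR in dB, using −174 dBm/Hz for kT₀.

27.9 dB

Noise floor: N = −174 + 10 log₁₀(B) + NF
10 log₁₀(4.13×10⁶) = 66.16 dB
N = −174 + 66.16 + 2.38 = −105.46 dBm
SNR = P_sig − N = −77.6 − (−105.46) = 27.86 dB → 27.9 dB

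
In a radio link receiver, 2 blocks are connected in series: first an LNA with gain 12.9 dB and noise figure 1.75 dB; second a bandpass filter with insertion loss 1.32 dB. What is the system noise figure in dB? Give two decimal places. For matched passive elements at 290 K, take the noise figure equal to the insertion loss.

1.80 dB

Convert to linear (a loss of L dB is a gain of −L dB): F_i = 10^(NF_i/10), G_i = 10^(G_i,dB/10)
  Stage 1: F_1 = 10^(1.75/10) = 1.496, G_1 = 10^(12.9/10) = 19.50
  Stage 2: F_2 = 10^(1.32/10) = 1.355, G_2 = 10^(−1.32/10) = 0.7379
Friis cascade:
  F = 1.496 + (1.355 − 1)/19.50 = 1.514
NF = 10 log₁₀(1.514) = 1.80 dB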